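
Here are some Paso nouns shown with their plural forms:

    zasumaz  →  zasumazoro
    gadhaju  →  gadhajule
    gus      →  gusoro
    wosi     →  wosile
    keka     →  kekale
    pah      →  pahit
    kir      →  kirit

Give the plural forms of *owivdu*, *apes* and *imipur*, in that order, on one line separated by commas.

The pattern is sibilance of the final sound: -oro when the stem ends in a sibilant (*zasumaz*, *gus*); -it when the stem ends in a non-sibilant consonant (*pah*, *kir*); -le when the stem ends in a vowel (*gadhaju*, *wosi*, *keka*).
*owivdu*: final sound = /u/, a vowel → -le → *owivdule*.
*apes*: final sound = /s/, a sibilant → -oro → *apesoro*.
*imipur*: final sound = /r/, a non-sibilant consonant → -it → *imipurit*.

owivdule, apesoro, imipurit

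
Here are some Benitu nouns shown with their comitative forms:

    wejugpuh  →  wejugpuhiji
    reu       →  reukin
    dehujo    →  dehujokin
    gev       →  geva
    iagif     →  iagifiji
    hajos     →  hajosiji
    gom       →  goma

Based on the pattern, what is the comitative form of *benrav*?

benrava

The alternation tracks the final sound of the stem — -iji when the stem ends in a voiceless consonant (*wejugpuh*, *iagif*, *hajos*); -a when the stem ends in a voiced consonant (*gev*, *gom*); -kin when the stem ends in a vowel (*reu*, *dehujo*).
*benrav*: final sound = /v/, a voiced consonant → -a → *benrava*.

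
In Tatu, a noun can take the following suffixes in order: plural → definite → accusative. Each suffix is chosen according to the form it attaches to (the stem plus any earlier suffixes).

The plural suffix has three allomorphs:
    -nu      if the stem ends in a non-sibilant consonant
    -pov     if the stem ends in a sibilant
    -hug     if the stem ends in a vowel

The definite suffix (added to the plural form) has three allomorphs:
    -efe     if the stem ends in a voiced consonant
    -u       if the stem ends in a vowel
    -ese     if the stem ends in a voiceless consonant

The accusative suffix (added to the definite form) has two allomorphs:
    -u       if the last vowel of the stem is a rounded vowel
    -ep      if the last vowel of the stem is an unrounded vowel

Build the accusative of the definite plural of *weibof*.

weibofnuuu

*weibof* — final sound /f/ (a non-sibilant consonant) → -nu → *weibofnu*.
The plural form *weibofnu* — final sound /u/ (a vowel) → -u → *weibofnuu*.
Since the last vowel of the definite form *weibofnuu* is /u/ (a rounded vowel), it takes -u, giving *weibofnuuu*.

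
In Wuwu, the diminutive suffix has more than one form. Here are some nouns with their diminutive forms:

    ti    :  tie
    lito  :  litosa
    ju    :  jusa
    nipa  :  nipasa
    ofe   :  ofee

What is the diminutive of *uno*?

The pattern is front/back vowel harmony: -e when the last vowel of the stem is a front vowel (*ti*, *ofe*); -sa when the last vowel of the stem is a back vowel (*lito*, *ju*, *nipa*).
*uno* — last vowel /o/ (a back vowel) → -sa → *unosa*.

unosa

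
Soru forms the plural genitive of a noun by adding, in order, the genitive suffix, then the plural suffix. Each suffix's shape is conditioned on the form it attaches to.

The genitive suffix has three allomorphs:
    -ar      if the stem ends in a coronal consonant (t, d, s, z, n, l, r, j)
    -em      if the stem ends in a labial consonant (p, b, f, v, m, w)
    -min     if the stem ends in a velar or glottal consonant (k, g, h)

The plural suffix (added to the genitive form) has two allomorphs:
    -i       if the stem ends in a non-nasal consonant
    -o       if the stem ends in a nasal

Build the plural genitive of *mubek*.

mubekmino

The final consonant of *mubek* is /k/, which is velar/glottal, so the genitive suffix is -min, giving *mubekmin*.
The genitive form *mubekmin* — final consonant /n/ (a nasal) → -o → *mubekmino*.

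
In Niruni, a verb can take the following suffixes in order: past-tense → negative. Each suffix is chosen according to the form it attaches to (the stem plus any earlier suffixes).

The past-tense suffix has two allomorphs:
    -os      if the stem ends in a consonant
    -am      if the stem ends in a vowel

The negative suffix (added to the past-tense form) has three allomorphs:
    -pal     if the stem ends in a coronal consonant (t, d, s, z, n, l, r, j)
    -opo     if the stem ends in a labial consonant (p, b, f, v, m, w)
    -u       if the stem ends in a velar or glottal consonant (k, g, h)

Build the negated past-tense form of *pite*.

piteamopo

The final sound of *pite* is /e/, which is a vowel, so the past-tense suffix is -am, giving *piteam*.
The final consonant of the past-tense form *piteam* is /m/, which is labial, so the negative suffix is -opo, giving *piteamopo*.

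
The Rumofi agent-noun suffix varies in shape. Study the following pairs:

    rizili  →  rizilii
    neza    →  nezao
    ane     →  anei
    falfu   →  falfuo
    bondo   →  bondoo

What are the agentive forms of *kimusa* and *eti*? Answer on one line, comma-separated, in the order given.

kimusao, etii

Looking at the last vowel of each stem: -i when the last vowel of the stem is a front vowel (*rizili*, *ane*); -o when the last vowel of the stem is a back vowel (*neza*, *falfu*, *bondo*).
The last vowel of *kimusa* is /a/, which is a back vowel, so the suffix is -o, giving *kimusao*.
The last vowel of *eti* is /i/, which is a front vowel, so the suffix is -i, giving *etii*.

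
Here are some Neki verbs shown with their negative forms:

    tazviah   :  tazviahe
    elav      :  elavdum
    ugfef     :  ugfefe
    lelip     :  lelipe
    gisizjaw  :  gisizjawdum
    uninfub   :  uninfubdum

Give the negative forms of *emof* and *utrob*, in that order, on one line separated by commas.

emofe, utrobdum

The pattern is voicing of the final consonant: -e when the stem ends in a voiceless consonant (*tazviah*, *ugfef*, *lelip*); -dum when the stem ends in a voiced consonant (*elav*, *gisizjaw*, *uninfub*).
Since the final consonant of *emof* is /f/ (voiceless), it takes -e, giving *emofe*.
*utrob* — final consonant /b/ (voiced) → -dum → *utrobdum*.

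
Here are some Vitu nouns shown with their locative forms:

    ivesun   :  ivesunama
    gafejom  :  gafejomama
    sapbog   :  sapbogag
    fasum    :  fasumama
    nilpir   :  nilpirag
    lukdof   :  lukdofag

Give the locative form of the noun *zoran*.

zoranama

The suffix is conditioned by the final consonant: -ama when the stem ends in a nasal (*ivesun*, *gafejom*, *fasum*); -ag when the stem ends in a non-nasal consonant (*sapbog*, *nilpir*, *lukdof*).
The final consonant of *zoran* is /n/, which is a nasal, so the suffix is -ama, giving *zoranama*.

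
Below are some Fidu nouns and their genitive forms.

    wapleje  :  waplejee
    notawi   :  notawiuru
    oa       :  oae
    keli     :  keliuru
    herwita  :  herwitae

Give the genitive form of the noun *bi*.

Looking at the last vowel of each stem: -uru when the last vowel of the stem is a high vowel (*notawi*, *keli*); -e when the last vowel of the stem is a non-high vowel (*wapleje*, *oa*, *herwita*).
Since the last vowel of *bi* is /i/ (a high vowel), it takes -uru, giving *biuru*.

biuru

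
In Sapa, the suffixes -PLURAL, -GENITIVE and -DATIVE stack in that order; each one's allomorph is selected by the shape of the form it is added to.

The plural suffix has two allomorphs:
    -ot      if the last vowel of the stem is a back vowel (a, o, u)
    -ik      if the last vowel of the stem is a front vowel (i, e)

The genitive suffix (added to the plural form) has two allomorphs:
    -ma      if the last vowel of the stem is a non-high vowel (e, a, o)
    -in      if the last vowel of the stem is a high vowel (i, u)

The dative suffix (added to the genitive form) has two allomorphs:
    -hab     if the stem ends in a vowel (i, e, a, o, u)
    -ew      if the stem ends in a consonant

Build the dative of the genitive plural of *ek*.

*ek*: last vowel = /e/, a front vowel → -ik → *ekik*.
The last vowel of the plural form *ekik* is /i/, which is a high vowel, so the genitive suffix is -in, giving *ekikin*.
The final sound of the genitive form *ekikin* is /n/, which is a consonant, so the dative suffix is -ew, giving *ekikinew*.

ekikinew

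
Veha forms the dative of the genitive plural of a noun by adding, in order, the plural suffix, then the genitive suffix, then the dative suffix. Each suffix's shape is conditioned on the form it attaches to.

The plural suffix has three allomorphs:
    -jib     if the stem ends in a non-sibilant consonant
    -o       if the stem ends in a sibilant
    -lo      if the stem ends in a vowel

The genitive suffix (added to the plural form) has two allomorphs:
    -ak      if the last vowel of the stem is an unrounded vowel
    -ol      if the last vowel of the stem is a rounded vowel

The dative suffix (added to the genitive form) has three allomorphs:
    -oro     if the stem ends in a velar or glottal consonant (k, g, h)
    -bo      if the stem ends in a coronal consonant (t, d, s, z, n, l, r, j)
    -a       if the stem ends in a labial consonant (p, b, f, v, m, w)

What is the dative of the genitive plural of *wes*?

*wes*: final sound = /s/, a sibilant → -o → *weso*.
The plural form *weso*: last vowel = /o/, a rounded vowel → -ol → *wesool*.
The genitive form *wesool*: final consonant = /l/, coronal → -bo → *wesoolbo*.

wesoolbo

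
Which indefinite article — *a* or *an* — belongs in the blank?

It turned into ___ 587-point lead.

a

The indefinite article is chosen by the initial *sound* of the following word, not its spelling.
The number *587* is spoken "five hundred …", beginning with /faɪv/ — a consonant sound.
So the article is *a*: It turned into a 587-point lead.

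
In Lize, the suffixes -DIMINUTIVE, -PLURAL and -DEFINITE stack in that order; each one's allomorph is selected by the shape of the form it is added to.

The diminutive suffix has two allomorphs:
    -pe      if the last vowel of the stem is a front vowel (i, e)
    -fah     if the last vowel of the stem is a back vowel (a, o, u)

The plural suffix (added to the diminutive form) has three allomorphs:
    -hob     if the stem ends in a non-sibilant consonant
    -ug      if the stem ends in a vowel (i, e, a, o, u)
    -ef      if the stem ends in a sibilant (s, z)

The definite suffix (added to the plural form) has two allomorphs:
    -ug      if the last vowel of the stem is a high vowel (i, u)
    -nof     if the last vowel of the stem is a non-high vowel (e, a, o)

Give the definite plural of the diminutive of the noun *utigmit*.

The last vowel of *utigmit* is /i/, which is a front vowel, so the diminutive suffix is -pe, giving *utigmitpe*.
The diminutive form *utigmitpe* — final sound /e/ (a vowel) → -ug → *utigmitpeug*.
Since the last vowel of the plural form *utigmitpeug* is /u/ (a high vowel), it takes -ug, giving *utigmitpeugug*.

utigmitpeugug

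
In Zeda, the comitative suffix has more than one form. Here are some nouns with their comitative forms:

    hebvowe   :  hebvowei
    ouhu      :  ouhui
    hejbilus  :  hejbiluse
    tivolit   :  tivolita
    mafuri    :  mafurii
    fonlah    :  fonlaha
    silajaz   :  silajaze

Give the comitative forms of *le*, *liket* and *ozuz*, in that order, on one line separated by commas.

The suffix is conditioned by the final sound: -e when the stem ends in a sibilant (*hejbilus*, *silajaz*); -a when the stem ends in a non-sibilant consonant (*tivolit*, *fonlah*); -i when the stem ends in a vowel (*hebvowe*, *ouhu*, *mafuri*).
*le* — final sound /e/ (a vowel) → -i → *lei*.
The final sound of *liket* is /t/, which is a non-sibilant consonant, so the suffix is -a, giving *liketa*.
*ozuz* — final sound /z/ (a sibilant) → -e → *ozuze*.

lei, liketa, ozuze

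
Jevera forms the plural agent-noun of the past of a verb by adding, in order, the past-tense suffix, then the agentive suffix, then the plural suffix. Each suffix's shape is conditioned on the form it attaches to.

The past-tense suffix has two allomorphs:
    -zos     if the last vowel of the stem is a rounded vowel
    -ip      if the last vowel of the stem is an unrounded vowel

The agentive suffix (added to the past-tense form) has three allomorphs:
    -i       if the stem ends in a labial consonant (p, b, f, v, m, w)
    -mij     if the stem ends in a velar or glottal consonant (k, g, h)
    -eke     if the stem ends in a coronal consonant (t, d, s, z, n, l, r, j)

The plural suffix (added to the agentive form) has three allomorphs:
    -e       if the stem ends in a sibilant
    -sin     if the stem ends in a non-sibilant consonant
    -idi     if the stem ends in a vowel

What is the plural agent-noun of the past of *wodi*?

wodiipiidi

*wodi* — last vowel /i/ (an unrounded vowel) → -ip → *wodiip*.
The final consonant of the past-tense form *wodiip* is /p/, which is labial, so the agentive suffix is -i, giving *wodiipi*.
The agentive form *wodiipi*: final sound = /i/, a vowel → -idi → *wodiipiidi*.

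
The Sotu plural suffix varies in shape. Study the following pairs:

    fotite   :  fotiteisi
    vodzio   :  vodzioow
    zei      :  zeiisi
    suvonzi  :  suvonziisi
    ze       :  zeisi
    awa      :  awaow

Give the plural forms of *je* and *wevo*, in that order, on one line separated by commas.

The alternation tracks the last vowel of the stem — -isi when the last vowel of the stem is a front vowel (*fotite*, *zei*, *suvonzi*, *ze*); -ow when the last vowel of the stem is a back vowel (*vodzio*, *awa*).
The last vowel of *je* is /e/, which is a front vowel, so the suffix is -isi, giving *jeisi*.
*wevo*: last vowel = /o/, a back vowel → -ow → *wevoow*.

jeisi, wevoow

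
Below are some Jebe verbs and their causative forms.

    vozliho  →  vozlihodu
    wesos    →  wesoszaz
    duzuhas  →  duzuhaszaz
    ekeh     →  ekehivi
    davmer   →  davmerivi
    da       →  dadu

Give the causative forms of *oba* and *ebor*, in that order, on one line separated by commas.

The alternation tracks the final sound of the stem — -zaz when the stem ends in a sibilant (*wesos*, *duzuhas*); -ivi when the stem ends in a non-sibilant consonant (*ekeh*, *davmer*); -du when the stem ends in a vowel (*vozliho*, *da*).
*oba*: final sound = /a/, a vowel → -du → *obadu*.
Since the final sound of *ebor* is /r/ (a non-sibilant consonant), it takes -ivi, giving *eborivi*.

obadu, eborivi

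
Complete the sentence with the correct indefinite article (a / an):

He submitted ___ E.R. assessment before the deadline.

The indefinite article is chosen by the initial *sound* of the following word, not its spelling.
The initialism *E.R.* is read letter by letter; the first letter, E, is pronounced /iː/, which begins with a vowel sound.
So the article is *an*: He submitted an E.R. assessment before the deadline.

an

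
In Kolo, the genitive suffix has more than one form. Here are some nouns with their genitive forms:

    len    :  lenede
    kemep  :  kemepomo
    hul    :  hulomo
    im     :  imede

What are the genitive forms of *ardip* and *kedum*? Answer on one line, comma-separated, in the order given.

ardipomo, kedumede

Looking at the final consonant of each stem: -ede when the stem ends in a nasal (*len*, *im*); -omo when the stem ends in a non-nasal consonant (*kemep*, *hul*).
*ardip* — final consonant /p/ (non-nasal) → -omo → *ardipomo*.
The final consonant of *kedum* is /m/, which is a nasal, so the suffix is -ede, giving *kedumede*.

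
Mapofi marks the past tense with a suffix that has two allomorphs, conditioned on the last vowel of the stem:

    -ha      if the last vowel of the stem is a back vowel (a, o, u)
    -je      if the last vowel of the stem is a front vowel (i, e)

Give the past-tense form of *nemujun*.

*nemujun* — last vowel /u/ (a back vowel) → -ha → *nemujunha*.

nemujunha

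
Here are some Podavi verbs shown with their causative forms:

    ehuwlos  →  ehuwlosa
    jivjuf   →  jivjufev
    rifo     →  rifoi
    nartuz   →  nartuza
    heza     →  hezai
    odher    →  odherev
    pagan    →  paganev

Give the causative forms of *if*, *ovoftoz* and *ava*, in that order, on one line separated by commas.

Looking at the final sound of each stem: -a when the stem ends in a sibilant (*ehuwlos*, *nartuz*); -ev when the stem ends in a non-sibilant consonant (*jivjuf*, *odher*, *pagan*); -i when the stem ends in a vowel (*rifo*, *heza*).
Since the final sound of *if* is /f/ (a non-sibilant consonant), it takes -ev, giving *ifev*.
The final sound of *ovoftoz* is /z/, which is a sibilant, so the suffix is -a, giving *ovoftoza*.
The final sound of *ava* is /a/, which is a vowel, so the suffix is -i, giving *avai*.

ifev, ovoftoza, avai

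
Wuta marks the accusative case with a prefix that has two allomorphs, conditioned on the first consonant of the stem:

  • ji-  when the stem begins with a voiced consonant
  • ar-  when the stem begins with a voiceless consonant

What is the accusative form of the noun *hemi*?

arhemi

*hemi*: first consonant = /h/, voiceless → ar- → *arhemi*.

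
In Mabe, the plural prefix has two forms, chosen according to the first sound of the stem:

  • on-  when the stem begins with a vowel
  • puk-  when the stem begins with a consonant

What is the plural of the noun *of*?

onof

Since the first sound of *of* is /o/ (a vowel), it takes on-, giving *onof*.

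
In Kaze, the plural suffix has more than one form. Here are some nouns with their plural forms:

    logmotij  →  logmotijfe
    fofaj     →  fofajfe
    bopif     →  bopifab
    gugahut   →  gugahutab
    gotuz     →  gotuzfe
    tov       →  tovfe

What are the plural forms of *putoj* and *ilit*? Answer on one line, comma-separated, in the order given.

putojfe, ilitab

The pattern is voicing of the final consonant: -ab when the stem ends in a voiceless consonant (*bopif*, *gugahut*); -fe when the stem ends in a voiced consonant (*logmotij*, *fofaj*, *gotuz*, *tov*).
*putoj*: final consonant = /j/, voiced → -fe → *putojfe*.
*ilit*: final consonant = /t/, voiceless → -ab → *ilitab*.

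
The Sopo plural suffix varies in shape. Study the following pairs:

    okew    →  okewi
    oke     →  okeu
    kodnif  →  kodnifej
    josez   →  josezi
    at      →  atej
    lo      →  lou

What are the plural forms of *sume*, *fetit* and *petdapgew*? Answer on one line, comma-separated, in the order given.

Looking at the final sound of each stem: -ej when the stem ends in a voiceless consonant (*kodnif*, *at*); -i when the stem ends in a voiced consonant (*okew*, *josez*); -u when the stem ends in a vowel (*oke*, *lo*).
*sume* — final sound /e/ (a vowel) → -u → *sumeu*.
*fetit* — final sound /t/ (a voiceless consonant) → -ej → *fetitej*.
Since the final sound of *petdapgew* is /w/ (a voiced consonant), it takes -i, giving *petdapgewi*.

sumeu, fetitej, petdapgewi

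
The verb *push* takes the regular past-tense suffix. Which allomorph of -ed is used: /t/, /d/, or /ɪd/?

/t/

The stem *push* ends in a voiceless consonant other than /t/.
The -ed suffix is realized as /ɪd/ after /t, d/; as /t/ after other voiceless consonants; and as /d/ after other voiced sounds.
So -ed on *push* is pronounced /t/.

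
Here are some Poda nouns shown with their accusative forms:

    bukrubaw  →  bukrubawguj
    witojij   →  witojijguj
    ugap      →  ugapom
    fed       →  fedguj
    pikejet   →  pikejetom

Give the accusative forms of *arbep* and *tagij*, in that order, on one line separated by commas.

arbepom, tagijguj

The pattern is voicing of the final consonant: -om when the stem ends in a voiceless consonant (*ugap*, *pikejet*); -guj when the stem ends in a voiced consonant (*bukrubaw*, *witojij*, *fed*).
*arbep* — final consonant /p/ (voiceless) → -om → *arbepom*.
Since the final consonant of *tagij* is /j/ (voiced), it takes -guj, giving *tagijguj*.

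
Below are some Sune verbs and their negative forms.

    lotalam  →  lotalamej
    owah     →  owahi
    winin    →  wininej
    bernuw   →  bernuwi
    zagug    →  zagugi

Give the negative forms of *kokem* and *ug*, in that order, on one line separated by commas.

kokemej, ugi

Looking at the final consonant of each stem: -ej when the stem ends in a nasal (*lotalam*, *winin*); -i when the stem ends in a non-nasal consonant (*owah*, *bernuw*, *zagug*).
*kokem* — final consonant /m/ (a nasal) → -ej → *kokemej*.
The final consonant of *ug* is /g/, which is non-nasal, so the suffix is -i, giving *ugi*.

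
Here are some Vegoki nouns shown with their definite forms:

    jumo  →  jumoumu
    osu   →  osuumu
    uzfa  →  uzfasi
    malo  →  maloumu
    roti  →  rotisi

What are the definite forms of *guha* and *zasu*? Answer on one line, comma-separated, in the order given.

Looking at the last vowel of each stem: -umu when the last vowel of the stem is a rounded vowel (*jumo*, *osu*, *malo*); -si when the last vowel of the stem is an unrounded vowel (*uzfa*, *roti*).
*guha*: last vowel = /a/, an unrounded vowel → -si → *guhasi*.
Since the last vowel of *zasu* is /u/ (a rounded vowel), it takes -umu, giving *zasuumu*.

guhasi, zasuumu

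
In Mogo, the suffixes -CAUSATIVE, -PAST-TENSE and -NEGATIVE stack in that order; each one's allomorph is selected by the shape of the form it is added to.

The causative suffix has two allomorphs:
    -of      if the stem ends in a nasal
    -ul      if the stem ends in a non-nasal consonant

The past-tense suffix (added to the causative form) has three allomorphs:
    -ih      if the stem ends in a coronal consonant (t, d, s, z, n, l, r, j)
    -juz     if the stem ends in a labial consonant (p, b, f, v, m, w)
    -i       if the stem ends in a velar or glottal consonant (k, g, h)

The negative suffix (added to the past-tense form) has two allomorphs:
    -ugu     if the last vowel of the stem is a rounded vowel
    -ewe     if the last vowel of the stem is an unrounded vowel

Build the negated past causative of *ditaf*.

ditafulihewe

*ditaf* — final consonant /f/ (non-nasal) → -ul → *ditaful*.
Since the final consonant of the causative form *ditaful* is /l/ (coronal), it takes -ih, giving *ditafulih*.
The past-tense form *ditafulih* — last vowel /i/ (an unrounded vowel) → -ewe → *ditafulihewe*.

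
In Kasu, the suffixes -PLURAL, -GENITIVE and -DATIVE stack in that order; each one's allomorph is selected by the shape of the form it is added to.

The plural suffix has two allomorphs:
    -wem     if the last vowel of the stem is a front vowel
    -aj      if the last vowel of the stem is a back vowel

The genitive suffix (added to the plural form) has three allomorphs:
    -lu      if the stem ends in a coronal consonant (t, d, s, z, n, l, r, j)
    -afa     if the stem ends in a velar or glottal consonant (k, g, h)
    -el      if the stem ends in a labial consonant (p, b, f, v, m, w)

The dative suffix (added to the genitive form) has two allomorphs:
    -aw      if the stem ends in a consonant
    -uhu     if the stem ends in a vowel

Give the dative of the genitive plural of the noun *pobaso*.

*pobaso*: last vowel = /o/, a back vowel → -aj → *pobasoaj*.
Since the final consonant of the plural form *pobasoaj* is /j/ (coronal), it takes -lu, giving *pobasoajlu*.
Since the final sound of the genitive form *pobasoajlu* is /u/ (a vowel), it takes -uhu, giving *pobasoajluuhu*.

pobasoajluuhu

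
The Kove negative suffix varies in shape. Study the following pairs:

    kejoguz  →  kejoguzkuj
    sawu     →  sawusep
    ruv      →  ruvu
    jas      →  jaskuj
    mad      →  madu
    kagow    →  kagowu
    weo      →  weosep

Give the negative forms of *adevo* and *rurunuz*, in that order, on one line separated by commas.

adevosep, rurunuzkuj

Looking at the final sound of each stem: -kuj when the stem ends in a sibilant (*kejoguz*, *jas*); -u when the stem ends in a non-sibilant consonant (*ruv*, *mad*, *kagow*); -sep when the stem ends in a vowel (*sawu*, *weo*).
*adevo*: final sound = /o/, a vowel → -sep → *adevosep*.
*rurunuz*: final sound = /z/, a sibilant → -kuj → *rurunuzkuj*.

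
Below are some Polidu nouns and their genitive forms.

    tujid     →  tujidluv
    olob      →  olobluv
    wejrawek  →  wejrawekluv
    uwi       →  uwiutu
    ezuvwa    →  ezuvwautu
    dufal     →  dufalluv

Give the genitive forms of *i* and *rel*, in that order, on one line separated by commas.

The pattern is consonant vs. vowel: -luv when the stem ends in a consonant (*tujid*, *olob*, *wejrawek*, *dufal*); -utu when the stem ends in a vowel (*uwi*, *ezuvwa*).
The final sound of *i* is /i/, which is a vowel, so the suffix is -utu, giving *iutu*.
Since the final sound of *rel* is /l/ (a consonant), it takes -luv, giving *relluv*.

iutu, relluv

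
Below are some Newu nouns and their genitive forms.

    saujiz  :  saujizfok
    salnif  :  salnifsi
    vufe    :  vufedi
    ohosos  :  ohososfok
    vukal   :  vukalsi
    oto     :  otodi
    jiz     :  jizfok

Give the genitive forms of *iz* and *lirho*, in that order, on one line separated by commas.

The alternation tracks the final sound of the stem — -fok when the stem ends in a sibilant (*saujiz*, *ohosos*, *jiz*); -si when the stem ends in a non-sibilant consonant (*salnif*, *vukal*); -di when the stem ends in a vowel (*vufe*, *oto*).
Since the final sound of *iz* is /z/ (a sibilant), it takes -fok, giving *izfok*.
*lirho*: final sound = /o/, a vowel → -di → *lirhodi*.

izfok, lirhodi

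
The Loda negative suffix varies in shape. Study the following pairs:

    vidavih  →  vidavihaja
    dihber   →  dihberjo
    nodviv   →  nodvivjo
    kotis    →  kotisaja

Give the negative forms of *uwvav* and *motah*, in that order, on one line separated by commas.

uwvavjo, motahaja

The pattern is voicing of the final consonant: -aja when the stem ends in a voiceless consonant (*vidavih*, *kotis*); -jo when the stem ends in a voiced consonant (*dihber*, *nodviv*).
Since the final consonant of *uwvav* is /v/ (voiced), it takes -jo, giving *uwvavjo*.
Since the final consonant of *motah* is /h/ (voiceless), it takes -aja, giving *motahaja*.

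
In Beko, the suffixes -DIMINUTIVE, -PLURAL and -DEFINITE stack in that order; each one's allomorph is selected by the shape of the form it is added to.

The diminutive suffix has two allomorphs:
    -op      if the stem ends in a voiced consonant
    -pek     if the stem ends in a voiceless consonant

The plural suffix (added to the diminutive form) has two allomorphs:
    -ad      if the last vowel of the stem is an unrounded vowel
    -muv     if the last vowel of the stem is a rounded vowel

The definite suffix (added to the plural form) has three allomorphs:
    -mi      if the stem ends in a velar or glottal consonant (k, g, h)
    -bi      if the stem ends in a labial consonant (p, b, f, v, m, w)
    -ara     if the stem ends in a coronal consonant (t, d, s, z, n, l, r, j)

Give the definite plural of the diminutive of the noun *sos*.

sospekadara

*sos* — final consonant /s/ (voiceless) → -pek → *sospek*.
The diminutive form *sospek* — last vowel /e/ (an unrounded vowel) → -ad → *sospekad*.
The final consonant of the plural form *sospekad* is /d/, which is coronal, so the definite suffix is -ara, giving *sospekadara*.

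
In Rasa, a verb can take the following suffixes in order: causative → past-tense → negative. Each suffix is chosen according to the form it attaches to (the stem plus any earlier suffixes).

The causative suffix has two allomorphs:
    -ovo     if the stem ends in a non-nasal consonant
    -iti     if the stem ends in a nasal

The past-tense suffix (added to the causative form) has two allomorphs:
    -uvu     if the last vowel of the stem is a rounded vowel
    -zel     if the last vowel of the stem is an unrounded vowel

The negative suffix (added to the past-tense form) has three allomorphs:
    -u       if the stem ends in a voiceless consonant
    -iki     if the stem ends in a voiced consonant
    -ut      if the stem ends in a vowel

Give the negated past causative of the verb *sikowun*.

*sikowun*: final consonant = /n/, a nasal → -iti → *sikowuniti*.
The last vowel of the causative form *sikowuniti* is /i/, which is an unrounded vowel, so the past-tense suffix is -zel, giving *sikowunitizel*.
The final sound of the past-tense form *sikowunitizel* is /l/, which is a voiced consonant, so the negative suffix is -iki, giving *sikowunitizeliki*.

sikowunitizeliki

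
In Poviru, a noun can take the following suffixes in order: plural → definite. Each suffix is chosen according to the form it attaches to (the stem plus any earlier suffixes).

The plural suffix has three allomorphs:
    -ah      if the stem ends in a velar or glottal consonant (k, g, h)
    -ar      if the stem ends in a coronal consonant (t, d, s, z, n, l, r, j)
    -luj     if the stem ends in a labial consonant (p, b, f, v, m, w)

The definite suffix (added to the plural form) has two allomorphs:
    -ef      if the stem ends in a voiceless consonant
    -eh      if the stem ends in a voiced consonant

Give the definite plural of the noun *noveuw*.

noveuwlujeh

*noveuw*: final consonant = /w/, labial → -luj → *noveuwluj*.
The final consonant of the plural form *noveuwluj* is /j/, which is voiced, so the definite suffix is -eh, giving *noveuwlujeh*.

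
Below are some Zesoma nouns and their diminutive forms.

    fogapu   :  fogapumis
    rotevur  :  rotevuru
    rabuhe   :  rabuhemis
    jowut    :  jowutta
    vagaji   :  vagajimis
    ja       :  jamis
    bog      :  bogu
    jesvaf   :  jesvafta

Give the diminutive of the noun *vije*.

The suffix is conditioned by the final sound: -ta when the stem ends in a voiceless consonant (*jowut*, *jesvaf*); -u when the stem ends in a voiced consonant (*rotevur*, *bog*); -mis when the stem ends in a vowel (*fogapu*, *rabuhe*, *vagaji*, *ja*).
*vije*: final sound = /e/, a vowel → -mis → *vijemis*.

vijemis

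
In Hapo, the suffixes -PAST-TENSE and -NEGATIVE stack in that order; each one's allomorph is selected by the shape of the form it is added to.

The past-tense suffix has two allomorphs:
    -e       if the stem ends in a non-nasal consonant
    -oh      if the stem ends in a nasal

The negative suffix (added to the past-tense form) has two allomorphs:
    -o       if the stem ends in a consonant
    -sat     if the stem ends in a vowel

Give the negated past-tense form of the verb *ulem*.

ulemoho

Since the final consonant of *ulem* is /m/ (a nasal), it takes -oh, giving *ulemoh*.
Since the final sound of the past-tense form *ulemoh* is /h/ (a consonant), it takes -o, giving *ulemoho*.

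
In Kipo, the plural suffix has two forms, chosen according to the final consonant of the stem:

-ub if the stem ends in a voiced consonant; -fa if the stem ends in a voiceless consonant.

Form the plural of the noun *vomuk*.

Since the final consonant of *vomuk* is /k/ (voiceless), it takes -fa, giving *vomukfa*.

vomukfa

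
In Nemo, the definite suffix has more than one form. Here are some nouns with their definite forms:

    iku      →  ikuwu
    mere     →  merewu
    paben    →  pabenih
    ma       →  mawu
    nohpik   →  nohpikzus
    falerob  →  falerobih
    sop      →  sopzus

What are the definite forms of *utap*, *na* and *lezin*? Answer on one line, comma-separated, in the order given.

utapzus, nawu, lezinih

The suffix is conditioned by the final sound: -zus when the stem ends in a voiceless consonant (*nohpik*, *sop*); -ih when the stem ends in a voiced consonant (*paben*, *falerob*); -wu when the stem ends in a vowel (*iku*, *mere*, *ma*).
The final sound of *utap* is /p/, which is a voiceless consonant, so the suffix is -zus, giving *utapzus*.
The final sound of *na* is /a/, which is a vowel, so the suffix is -wu, giving *nawu*.
*lezin* — final sound /n/ (a voiced consonant) → -ih → *lezinih*.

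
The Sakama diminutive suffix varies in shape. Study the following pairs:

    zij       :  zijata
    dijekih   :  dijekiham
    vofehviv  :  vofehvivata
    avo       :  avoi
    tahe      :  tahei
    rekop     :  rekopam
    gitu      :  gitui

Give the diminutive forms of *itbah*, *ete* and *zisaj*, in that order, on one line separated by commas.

The pattern is voicing of the final sound: -am when the stem ends in a voiceless consonant (*dijekih*, *rekop*); -ata when the stem ends in a voiced consonant (*zij*, *vofehviv*); -i when the stem ends in a vowel (*avo*, *tahe*, *gitu*).
*itbah*: final sound = /h/, a voiceless consonant → -am → *itbaham*.
*ete* — final sound /e/ (a vowel) → -i → *etei*.
*zisaj*: final sound = /j/, a voiced consonant → -ata → *zisajata*.

itbaham, etei, zisajata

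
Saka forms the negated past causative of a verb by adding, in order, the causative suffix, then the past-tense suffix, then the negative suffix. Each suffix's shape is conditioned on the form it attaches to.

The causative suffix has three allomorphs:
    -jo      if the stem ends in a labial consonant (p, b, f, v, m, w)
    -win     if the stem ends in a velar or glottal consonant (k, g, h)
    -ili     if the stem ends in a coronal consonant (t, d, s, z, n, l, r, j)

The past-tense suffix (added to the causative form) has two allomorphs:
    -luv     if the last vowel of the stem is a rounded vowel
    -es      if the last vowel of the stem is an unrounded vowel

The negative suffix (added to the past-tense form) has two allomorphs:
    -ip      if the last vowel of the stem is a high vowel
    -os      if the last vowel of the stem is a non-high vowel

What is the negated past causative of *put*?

putiliesos

*put* — final consonant /t/ (coronal) → -ili → *putili*.
The causative form *putili* — last vowel /i/ (an unrounded vowel) → -es → *putilies*.
The past-tense form *putilies*: last vowel = /e/, a non-high vowel → -os → *putiliesos*.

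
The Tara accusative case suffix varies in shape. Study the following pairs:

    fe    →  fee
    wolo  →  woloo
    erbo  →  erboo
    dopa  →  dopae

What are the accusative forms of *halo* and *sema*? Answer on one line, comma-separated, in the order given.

Looking at the last vowel of each stem: -o when the last vowel of the stem is a rounded vowel (*wolo*, *erbo*); -e when the last vowel of the stem is an unrounded vowel (*fe*, *dopa*).
*halo* — last vowel /o/ (a rounded vowel) → -o → *haloo*.
*sema* — last vowel /a/ (an unrounded vowel) → -e → *semae*.

haloo, semae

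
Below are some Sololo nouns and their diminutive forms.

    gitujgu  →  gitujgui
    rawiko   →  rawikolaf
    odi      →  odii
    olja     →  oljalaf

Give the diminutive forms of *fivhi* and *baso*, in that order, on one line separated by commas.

Looking at the last vowel of each stem: -i when the last vowel of the stem is a high vowel (*gitujgu*, *odi*); -laf when the last vowel of the stem is a non-high vowel (*rawiko*, *olja*).
*fivhi* — last vowel /i/ (a high vowel) → -i → *fivhii*.
Since the last vowel of *baso* is /o/ (a non-high vowel), it takes -laf, giving *basolaf*.

fivhii, basolaf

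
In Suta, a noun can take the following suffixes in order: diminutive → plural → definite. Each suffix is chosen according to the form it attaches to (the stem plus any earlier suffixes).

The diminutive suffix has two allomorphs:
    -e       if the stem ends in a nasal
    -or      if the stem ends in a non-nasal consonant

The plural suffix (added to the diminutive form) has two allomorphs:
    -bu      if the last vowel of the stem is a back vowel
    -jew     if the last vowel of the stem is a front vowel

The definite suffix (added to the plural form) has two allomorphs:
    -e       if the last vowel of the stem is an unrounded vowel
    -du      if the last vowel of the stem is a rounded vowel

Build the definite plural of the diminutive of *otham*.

The final consonant of *otham* is /m/, which is a nasal, so the diminutive suffix is -e, giving *othame*.
The diminutive form *othame* — last vowel /e/ (a front vowel) → -jew → *othamejew*.
The plural form *othamejew* — last vowel /e/ (an unrounded vowel) → -e → *othamejewe*.

othamejewe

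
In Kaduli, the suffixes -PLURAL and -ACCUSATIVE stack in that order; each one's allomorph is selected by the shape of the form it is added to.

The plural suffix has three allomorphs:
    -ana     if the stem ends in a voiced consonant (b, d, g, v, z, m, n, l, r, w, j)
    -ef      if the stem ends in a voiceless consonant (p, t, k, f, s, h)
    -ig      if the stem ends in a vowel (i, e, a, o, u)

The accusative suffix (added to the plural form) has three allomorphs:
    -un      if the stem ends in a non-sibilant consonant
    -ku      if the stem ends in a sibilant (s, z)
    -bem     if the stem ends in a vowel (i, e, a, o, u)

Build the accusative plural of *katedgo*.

katedgoigun

*katedgo*: final sound = /o/, a vowel → -ig → *katedgoig*.
The plural form *katedgoig* — final sound /g/ (a non-sibilant consonant) → -un → *katedgoigun*.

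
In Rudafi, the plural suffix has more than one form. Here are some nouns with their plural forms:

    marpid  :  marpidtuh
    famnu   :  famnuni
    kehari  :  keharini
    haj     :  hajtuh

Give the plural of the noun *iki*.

ikini

The alternation tracks the final sound of the stem — -tuh when the stem ends in a consonant (*marpid*, *haj*); -ni when the stem ends in a vowel (*famnu*, *kehari*).
The final sound of *iki* is /i/, which is a vowel, so the suffix is -ni, giving *ikini*.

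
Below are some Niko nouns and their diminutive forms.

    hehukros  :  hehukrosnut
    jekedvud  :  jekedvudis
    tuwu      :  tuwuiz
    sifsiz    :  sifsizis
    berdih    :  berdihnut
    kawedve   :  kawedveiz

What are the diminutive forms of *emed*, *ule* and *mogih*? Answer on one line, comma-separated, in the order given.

Looking at the final sound of each stem: -nut when the stem ends in a voiceless consonant (*hehukros*, *berdih*); -is when the stem ends in a voiced consonant (*jekedvud*, *sifsiz*); -iz when the stem ends in a vowel (*tuwu*, *kawedve*).
The final sound of *emed* is /d/, which is a voiced consonant, so the suffix is -is, giving *emedis*.
Since the final sound of *ule* is /e/ (a vowel), it takes -iz, giving *uleiz*.
*mogih*: final sound = /h/, a voiceless consonant → -nut → *mogihnut*.

emedis, uleiz, mogihnut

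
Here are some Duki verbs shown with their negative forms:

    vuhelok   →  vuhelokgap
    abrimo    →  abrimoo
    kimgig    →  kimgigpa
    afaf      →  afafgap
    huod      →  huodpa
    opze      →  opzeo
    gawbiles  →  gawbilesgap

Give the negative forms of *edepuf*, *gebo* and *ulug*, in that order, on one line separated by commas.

edepufgap, geboo, ulugpa

The alternation tracks the final sound of the stem — -gap when the stem ends in a voiceless consonant (*vuhelok*, *afaf*, *gawbiles*); -pa when the stem ends in a voiced consonant (*kimgig*, *huod*); -o when the stem ends in a vowel (*abrimo*, *opze*).
*edepuf*: final sound = /f/, a voiceless consonant → -gap → *edepufgap*.
*gebo*: final sound = /o/, a vowel → -o → *geboo*.
*ulug*: final sound = /g/, a voiced consonant → -pa → *ulugpa*.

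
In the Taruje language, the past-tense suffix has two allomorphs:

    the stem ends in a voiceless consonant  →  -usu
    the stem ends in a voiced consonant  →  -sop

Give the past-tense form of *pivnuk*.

pivnukusu

*pivnuk*: final consonant = /k/, voiceless → -usu → *pivnukusu*.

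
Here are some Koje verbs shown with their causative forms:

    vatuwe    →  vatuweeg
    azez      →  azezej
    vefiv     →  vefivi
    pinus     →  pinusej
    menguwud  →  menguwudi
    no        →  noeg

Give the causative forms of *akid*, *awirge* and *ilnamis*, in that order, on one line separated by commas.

The pattern is sibilance of the final sound: -ej when the stem ends in a sibilant (*azez*, *pinus*); -i when the stem ends in a non-sibilant consonant (*vefiv*, *menguwud*); -eg when the stem ends in a vowel (*vatuwe*, *no*).
Since the final sound of *akid* is /d/ (a non-sibilant consonant), it takes -i, giving *akidi*.
*awirge* — final sound /e/ (a vowel) → -eg → *awirgeeg*.
*ilnamis*: final sound = /s/, a sibilant → -ej → *ilnamisej*.

akidi, awirgeeg, ilnamisej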